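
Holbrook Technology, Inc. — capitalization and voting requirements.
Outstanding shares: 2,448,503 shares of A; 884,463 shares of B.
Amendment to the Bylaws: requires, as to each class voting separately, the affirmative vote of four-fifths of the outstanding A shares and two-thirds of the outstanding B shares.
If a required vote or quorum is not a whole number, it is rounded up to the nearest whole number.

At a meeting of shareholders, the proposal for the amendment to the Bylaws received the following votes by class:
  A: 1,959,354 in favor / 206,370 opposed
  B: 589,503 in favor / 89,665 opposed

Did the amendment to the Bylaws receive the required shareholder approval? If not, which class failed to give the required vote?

A: 4/5 of 2448503 = 1958802.40, rounded up to 1958803; 1,958,803 required, 1,959,354 in favor — approved.
B: 2/3 of 884463 = 589642; 589,642 required, 589,503 in favor — not approved.

Not approved — the B shares did not give the required vote.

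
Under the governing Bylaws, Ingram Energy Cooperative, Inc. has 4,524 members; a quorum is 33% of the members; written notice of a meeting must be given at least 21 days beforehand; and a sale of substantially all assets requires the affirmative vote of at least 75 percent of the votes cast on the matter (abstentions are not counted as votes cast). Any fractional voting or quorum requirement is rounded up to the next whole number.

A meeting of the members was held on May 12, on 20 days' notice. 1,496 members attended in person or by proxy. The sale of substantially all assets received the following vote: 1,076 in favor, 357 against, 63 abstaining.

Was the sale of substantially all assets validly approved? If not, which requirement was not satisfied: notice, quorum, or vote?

Notice: 20 days given; 21 required. Not satisfied.
Quorum: 33% of 4,524 = 1,492.92, rounded up to 1,493; 1,496 present. Satisfied.
Vote: requires three-fourths of the votes cast (1,496 − 63 abstaining = 1,433); 3/4 of 1433 = 1074.75, rounded up to 1075, so 1,075 needed; 1,076 in favor. Satisfied.

Invalid — notice requirement not satisfied.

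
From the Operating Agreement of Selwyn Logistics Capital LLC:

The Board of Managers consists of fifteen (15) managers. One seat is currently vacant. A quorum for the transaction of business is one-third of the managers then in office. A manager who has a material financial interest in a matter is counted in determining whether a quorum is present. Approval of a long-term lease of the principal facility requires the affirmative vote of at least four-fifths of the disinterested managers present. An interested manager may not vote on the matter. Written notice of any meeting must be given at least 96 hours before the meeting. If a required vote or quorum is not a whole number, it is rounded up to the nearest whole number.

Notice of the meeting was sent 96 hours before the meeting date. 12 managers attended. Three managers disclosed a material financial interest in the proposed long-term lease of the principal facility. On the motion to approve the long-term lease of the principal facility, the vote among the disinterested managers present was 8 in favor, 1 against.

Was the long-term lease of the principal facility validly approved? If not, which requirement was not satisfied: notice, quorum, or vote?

Notice: 96 hours given; 96 required (96 ≥ 96). Satisfied.
Quorum: 12 present (interested managers count toward quorum); quorum is 5. Satisfied.
Vote: the long-term lease of the principal facility requires four-fifths of the disinterested managers present (12 − 3 = 9). 4/5 of 9 = 7.20, rounded up to 8, so 8 affirmative votes are needed; 8 voted in favor. Satisfied.

Valid — all requirements satisfied.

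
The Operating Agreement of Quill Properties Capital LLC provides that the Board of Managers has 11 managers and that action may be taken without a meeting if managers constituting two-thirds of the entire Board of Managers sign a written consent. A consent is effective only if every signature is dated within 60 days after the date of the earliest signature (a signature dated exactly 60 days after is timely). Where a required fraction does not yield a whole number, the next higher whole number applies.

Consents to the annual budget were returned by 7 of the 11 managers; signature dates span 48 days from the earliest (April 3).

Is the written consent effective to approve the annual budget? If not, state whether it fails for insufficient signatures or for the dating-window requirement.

Signatures required: two-thirds of 11 — 2/3 of 11 = 7.33, rounded up to 8, so 8 needed; 7 signed. Insufficient.
Dating window: the latest signature is 48 days after the earliest; the limit is 60 days. Within the window.

Not effective — insufficient signatures.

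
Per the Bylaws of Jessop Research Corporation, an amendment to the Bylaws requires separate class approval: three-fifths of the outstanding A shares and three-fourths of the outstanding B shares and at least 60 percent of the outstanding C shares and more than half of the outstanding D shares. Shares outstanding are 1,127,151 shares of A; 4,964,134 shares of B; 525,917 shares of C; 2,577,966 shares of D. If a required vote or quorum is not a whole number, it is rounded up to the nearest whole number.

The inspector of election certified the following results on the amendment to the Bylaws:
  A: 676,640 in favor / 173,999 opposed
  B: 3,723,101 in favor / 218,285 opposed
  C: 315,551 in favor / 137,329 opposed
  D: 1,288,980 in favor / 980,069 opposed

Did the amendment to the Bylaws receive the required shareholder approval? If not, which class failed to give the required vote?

Not approved — the D shares did not give the required vote.

A: 3/5 of 1127151 = 676290.60, rounded up to 676291; 676,291 required, 676,640 in favor — approved.
B: 3/4 of 4964134 = 3723100.50, rounded up to 3723101; 3,723,101 required, 3,723,101 in favor — approved.
C: 3/5 of 525917 = 315550.20, rounded up to 315551; 315,551 required, 315,551 in favor — approved.
D: a majority of 2577966 is 1288984; 1,288,984 required, 1,288,980 in favor — not approved.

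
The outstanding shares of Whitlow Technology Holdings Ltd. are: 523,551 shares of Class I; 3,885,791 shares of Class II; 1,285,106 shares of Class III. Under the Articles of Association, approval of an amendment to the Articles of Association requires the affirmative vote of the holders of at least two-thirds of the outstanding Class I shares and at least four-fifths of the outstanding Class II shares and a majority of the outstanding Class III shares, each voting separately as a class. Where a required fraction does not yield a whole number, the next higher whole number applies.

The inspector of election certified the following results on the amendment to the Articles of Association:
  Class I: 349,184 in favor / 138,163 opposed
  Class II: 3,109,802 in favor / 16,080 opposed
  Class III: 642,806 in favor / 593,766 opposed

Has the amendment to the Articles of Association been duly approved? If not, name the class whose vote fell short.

Class I: 2/3 of 523551 = 349034; 349,034 required, 349,184 in favor — approved.
Class II: 4/5 of 3885791 = 3108632.80, rounded up to 3108633; 3,108,633 required, 3,109,802 in favor — approved.
Class III: a majority of 1285106 is 642554; 642,554 required, 642,806 in favor — approved.

Approved — every class gave the required vote.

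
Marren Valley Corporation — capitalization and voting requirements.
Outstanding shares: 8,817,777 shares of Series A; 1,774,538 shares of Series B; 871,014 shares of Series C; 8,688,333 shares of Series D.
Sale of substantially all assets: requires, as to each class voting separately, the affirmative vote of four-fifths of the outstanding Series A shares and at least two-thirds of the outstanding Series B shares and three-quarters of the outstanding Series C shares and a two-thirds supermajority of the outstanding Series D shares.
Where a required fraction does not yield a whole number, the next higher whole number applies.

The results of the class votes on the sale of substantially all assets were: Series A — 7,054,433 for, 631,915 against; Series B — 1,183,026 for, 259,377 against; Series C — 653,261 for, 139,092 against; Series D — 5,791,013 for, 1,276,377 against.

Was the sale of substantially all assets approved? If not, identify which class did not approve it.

Not approved — the Series D shares did not give the required vote.

Series A: 4/5 of 8817777 = 7054221.60, rounded up to 7054222; 7,054,222 required, 7,054,433 in favor — approved.
Series B: 2/3 of 1774538 = 1183025.33, rounded up to 1183026; 1,183,026 required, 1,183,026 in favor — approved.
Series C: 3/4 of 871014 = 653260.50, rounded up to 653261; 653,261 required, 653,261 in favor — approved.
Series D: 2/3 of 8688333 = 5792222; 5,792,222 required, 5,791,013 in favor — not approved.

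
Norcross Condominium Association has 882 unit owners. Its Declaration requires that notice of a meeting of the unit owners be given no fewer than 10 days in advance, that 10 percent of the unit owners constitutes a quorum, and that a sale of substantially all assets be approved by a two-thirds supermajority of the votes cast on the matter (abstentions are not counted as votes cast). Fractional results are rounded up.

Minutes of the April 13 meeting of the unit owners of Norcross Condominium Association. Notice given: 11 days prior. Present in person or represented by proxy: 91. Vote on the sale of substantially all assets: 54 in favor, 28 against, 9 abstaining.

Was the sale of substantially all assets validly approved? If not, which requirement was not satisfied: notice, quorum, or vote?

Invalid — vote requirement not satisfied.

Notice: 11 days given; 10 required. Satisfied.
Quorum: 10% of 882 = 88.20, rounded up to 89; 91 present. Satisfied.
Vote: requires two-thirds of the votes cast (91 − 9 abstaining = 82); 2/3 of 82 = 54.67, rounded up to 55, so 55 needed; 54 in favor. Not satisfied.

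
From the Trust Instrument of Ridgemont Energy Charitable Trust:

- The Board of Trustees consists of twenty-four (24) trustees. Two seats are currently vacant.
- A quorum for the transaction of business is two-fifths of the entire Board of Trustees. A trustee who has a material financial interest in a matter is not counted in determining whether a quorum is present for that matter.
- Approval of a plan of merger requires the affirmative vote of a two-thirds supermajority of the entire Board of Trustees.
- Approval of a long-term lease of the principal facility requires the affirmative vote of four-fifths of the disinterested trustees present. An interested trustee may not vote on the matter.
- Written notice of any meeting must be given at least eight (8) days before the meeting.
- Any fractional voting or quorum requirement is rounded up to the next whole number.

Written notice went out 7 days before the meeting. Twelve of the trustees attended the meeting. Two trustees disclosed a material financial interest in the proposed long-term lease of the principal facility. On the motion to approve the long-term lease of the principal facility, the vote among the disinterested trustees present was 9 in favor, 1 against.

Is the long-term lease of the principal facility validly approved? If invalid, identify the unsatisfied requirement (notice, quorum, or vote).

Notice: 7 days given; 8 required (7 < 8). Not satisfied.
Quorum: 12 present, but the 2 interested trustees do not count, leaving 10. Quorum is 10. Satisfied.
Vote: the long-term lease of the principal facility requires four-fifths of the disinterested trustees present (12 − 2 = 10). 4/5 of 10 = 8, so 8 affirmative votes are needed; 9 voted in favor. Satisfied.

Invalid — notice requirement not satisfied.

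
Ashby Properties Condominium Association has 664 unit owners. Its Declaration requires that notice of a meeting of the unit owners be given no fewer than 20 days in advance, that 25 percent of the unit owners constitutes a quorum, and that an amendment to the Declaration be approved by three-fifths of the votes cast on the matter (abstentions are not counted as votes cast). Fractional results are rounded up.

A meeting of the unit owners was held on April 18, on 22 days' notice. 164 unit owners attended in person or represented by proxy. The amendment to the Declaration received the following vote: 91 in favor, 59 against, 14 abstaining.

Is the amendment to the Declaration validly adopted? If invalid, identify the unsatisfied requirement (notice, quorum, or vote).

Invalid — quorum requirement not satisfied.

Notice: 22 days given; 20 required. Satisfied.
Quorum: 25% of 664 = 166; 164 present. Not satisfied.
Vote: requires three-fifths of the votes cast (164 − 14 abstaining = 150); 3/5 of 150 = 90, so 90 needed; 91 in favor. Satisfied.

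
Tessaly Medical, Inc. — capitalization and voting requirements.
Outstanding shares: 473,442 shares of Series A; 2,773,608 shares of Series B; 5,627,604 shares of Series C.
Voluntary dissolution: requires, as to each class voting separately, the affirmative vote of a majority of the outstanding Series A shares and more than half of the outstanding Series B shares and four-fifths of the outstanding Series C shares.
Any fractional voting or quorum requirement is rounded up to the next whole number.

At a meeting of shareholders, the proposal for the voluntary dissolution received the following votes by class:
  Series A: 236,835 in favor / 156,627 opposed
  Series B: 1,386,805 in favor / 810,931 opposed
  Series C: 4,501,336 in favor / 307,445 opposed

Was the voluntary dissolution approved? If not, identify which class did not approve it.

Series A: a majority of 473442 is 236722; 236,722 required, 236,835 in favor — approved.
Series B: a majority of 2773608 is 1386805; 1,386,805 required, 1,386,805 in favor — approved.
Series C: 4/5 of 5627604 = 4502083.20, rounded up to 4502084; 4,502,084 required, 4,501,336 in favor — not approved.

Not approved — the Series C shares did not give the required vote.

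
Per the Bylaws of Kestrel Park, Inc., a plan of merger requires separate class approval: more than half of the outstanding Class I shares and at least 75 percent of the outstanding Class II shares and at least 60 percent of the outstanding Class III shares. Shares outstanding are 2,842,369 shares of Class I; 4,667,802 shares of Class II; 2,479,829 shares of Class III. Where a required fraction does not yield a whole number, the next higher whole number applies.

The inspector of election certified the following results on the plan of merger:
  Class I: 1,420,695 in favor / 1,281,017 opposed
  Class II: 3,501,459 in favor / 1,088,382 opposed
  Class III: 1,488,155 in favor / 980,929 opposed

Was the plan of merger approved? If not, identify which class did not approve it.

Class I: a majority of 2842369 is 1421185; 1,421,185 required, 1,420,695 in favor — not approved.
Class II: 3/4 of 4667802 = 3500851.50, rounded up to 3500852; 3,500,852 required, 3,501,459 in favor — approved.
Class III: 3/5 of 2479829 = 1487897.40, rounded up to 1487898; 1,487,898 required, 1,488,155 in favor — approved.

Not approved — the Class I shares did not give the required vote.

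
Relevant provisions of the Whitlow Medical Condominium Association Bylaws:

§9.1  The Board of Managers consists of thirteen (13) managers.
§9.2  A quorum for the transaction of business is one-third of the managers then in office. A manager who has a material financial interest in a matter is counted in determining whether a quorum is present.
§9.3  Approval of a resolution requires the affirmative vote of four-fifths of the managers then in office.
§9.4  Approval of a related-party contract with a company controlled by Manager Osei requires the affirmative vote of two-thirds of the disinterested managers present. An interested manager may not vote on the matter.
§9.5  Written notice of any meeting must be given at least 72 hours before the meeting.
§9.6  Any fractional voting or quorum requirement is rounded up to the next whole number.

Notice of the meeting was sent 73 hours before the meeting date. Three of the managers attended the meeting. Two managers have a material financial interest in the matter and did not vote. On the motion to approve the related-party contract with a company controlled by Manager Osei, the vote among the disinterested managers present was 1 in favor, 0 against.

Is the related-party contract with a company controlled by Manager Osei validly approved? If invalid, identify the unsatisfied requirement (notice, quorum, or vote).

Invalid — quorum requirement not satisfied.

Notice: 73 hours given; 72 required (73 ≥ 72). Satisfied.
Quorum: 3 present (interested managers count toward quorum); quorum is 5. Not satisfied.
Vote: the related-party contract with a company controlled by Manager Osei requires two-thirds of the disinterested managers present (3 − 2 = 1). 2/3 of 1 = 0.67, rounded up to 1, so 1 affirmative vote is needed; 1 voted in favor. Satisfied. (Moot — without a quorum no business can be validly transacted.)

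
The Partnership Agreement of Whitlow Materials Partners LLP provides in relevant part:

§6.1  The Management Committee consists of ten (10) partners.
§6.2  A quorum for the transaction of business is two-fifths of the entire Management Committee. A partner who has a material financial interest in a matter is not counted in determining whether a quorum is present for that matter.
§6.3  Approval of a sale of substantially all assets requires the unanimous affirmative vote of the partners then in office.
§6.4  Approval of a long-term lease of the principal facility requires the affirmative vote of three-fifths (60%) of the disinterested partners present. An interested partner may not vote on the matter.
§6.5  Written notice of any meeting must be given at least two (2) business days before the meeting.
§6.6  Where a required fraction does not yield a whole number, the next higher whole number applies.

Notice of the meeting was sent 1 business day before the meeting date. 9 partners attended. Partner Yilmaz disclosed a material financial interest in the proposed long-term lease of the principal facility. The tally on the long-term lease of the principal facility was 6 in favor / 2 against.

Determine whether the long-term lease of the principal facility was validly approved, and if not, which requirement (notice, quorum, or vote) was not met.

Notice: 1 business day given; 2 required (1 < 2). Not satisfied.
Quorum: 9 present, but the 1 interested partner does not count, leaving 8. Quorum is 4. Satisfied.
Vote: the long-term lease of the principal facility requires three-fifths of the disinterested partners present (9 − 1 = 8). 3/5 of 8 = 4.80, rounded up to 5, so 5 affirmative votes are needed; 6 voted in favor. Satisfied.

Invalid — notice requirement not satisfied.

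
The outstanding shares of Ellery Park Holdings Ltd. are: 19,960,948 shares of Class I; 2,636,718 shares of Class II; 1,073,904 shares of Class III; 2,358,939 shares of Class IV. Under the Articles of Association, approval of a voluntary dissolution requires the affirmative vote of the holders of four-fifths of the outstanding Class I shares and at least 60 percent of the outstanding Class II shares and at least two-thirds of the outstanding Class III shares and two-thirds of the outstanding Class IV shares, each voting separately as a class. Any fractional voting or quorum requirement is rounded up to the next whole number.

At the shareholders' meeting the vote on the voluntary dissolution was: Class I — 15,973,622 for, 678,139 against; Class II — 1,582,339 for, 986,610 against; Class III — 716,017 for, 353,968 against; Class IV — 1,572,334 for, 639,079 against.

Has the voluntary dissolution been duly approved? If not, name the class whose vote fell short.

Not approved — the Class IV shares did not give the required vote.

Class I: 4/5 of 19960948 = 15968758.40, rounded up to 15968759; 15,968,759 required, 15,973,622 in favor — approved.
Class II: 3/5 of 2636718 = 1582030.80, rounded up to 1582031; 1,582,031 required, 1,582,339 in favor — approved.
Class III: 2/3 of 1073904 = 715936; 715,936 required, 716,017 in favor — approved.
Class IV: 2/3 of 2358939 = 1572626; 1,572,626 required, 1,572,334 in favor — not approved.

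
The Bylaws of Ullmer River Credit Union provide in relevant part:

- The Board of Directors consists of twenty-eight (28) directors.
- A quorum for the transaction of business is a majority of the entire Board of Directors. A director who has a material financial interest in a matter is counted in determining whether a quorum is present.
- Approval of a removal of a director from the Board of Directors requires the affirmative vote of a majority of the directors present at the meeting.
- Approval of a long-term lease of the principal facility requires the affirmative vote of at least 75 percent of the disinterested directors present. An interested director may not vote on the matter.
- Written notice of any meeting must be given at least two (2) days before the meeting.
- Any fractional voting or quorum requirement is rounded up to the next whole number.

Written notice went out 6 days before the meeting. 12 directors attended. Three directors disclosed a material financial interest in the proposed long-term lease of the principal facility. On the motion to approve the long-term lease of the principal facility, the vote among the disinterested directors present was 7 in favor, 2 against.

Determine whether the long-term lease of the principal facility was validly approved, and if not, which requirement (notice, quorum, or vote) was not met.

Invalid — quorum requirement not satisfied.

Notice: 6 days given; 2 required (6 ≥ 2). Satisfied.
Quorum: 12 present (interested directors count toward quorum); quorum is 15. Not satisfied.
Vote: the long-term lease of the principal facility requires three-fourths of the disinterested directors present (12 − 3 = 9). 3/4 of 9 = 6.75, rounded up to 7, so 7 affirmative votes are needed; 7 voted in favor. Satisfied. (Moot — without a quorum no business can be validly transacted.)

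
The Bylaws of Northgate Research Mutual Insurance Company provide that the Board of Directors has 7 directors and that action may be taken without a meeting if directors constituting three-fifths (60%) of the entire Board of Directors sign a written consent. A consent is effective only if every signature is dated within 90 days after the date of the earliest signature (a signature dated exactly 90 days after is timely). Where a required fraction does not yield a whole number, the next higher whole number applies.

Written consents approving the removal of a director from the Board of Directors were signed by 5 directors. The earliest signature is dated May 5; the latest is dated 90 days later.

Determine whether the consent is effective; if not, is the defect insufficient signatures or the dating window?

Signatures required: three-fifths (60%) of 7 — 3/5 of 7 = 4.20, rounded up to 5, so 5 needed; 5 signed. Sufficient.
Dating window: the latest signature is 90 days after the earliest; the limit is 90 days. Within the window.

Effective — both the signature and dating-window requirements are satisfied.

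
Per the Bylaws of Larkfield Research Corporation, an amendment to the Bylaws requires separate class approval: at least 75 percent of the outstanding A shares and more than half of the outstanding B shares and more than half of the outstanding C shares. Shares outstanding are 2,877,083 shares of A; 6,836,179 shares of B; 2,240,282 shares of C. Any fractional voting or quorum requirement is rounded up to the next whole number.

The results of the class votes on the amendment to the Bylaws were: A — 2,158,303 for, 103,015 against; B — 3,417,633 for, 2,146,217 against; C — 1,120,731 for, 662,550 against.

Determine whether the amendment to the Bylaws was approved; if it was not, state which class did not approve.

A: 3/4 of 2877083 = 2157812.25, rounded up to 2157813; 2,157,813 required, 2,158,303 in favor — approved.
B: a majority of 6836179 is 3418090; 3,418,090 required, 3,417,633 in favor — not approved.
C: a majority of 2240282 is 1120142; 1,120,142 required, 1,120,731 in favor — approved.

Not approved — the B shares did not give the required vote.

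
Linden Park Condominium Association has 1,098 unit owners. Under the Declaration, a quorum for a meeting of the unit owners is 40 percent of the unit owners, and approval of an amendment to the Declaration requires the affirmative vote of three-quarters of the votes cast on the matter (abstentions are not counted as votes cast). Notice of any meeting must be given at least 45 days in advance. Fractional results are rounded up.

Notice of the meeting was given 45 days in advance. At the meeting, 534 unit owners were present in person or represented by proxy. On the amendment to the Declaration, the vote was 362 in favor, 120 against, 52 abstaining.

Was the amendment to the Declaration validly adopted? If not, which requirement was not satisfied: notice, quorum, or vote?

Valid — all requirements satisfied.

Notice: 45 days given; 45 required. Satisfied.
Quorum: 40% of 1,098 = 439.20, rounded up to 440; 534 present. Satisfied.
Vote: requires three-fourths of the votes cast (534 − 52 abstaining = 482); 3/4 of 482 = 361.50, rounded up to 362, so 362 needed; 362 in favor. Satisfied.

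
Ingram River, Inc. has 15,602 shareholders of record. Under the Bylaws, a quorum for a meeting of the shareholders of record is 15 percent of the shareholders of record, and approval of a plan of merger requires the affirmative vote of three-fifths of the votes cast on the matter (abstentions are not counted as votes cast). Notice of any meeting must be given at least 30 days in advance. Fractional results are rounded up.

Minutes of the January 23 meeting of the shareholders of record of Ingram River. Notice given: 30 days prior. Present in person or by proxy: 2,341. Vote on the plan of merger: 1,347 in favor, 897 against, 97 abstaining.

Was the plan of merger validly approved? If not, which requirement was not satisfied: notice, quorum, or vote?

Valid — all requirements satisfied.

Notice: 30 days given; 30 required. Satisfied.
Quorum: 15% of 15,602 = 2,340.30, rounded up to 2,341; 2,341 present. Satisfied.
Vote: requires three-fifths of the votes cast (2,341 − 97 abstaining = 2,244); 3/5 of 2244 = 1346.40, rounded up to 1347, so 1,347 needed; 1,347 in favor. Satisfied.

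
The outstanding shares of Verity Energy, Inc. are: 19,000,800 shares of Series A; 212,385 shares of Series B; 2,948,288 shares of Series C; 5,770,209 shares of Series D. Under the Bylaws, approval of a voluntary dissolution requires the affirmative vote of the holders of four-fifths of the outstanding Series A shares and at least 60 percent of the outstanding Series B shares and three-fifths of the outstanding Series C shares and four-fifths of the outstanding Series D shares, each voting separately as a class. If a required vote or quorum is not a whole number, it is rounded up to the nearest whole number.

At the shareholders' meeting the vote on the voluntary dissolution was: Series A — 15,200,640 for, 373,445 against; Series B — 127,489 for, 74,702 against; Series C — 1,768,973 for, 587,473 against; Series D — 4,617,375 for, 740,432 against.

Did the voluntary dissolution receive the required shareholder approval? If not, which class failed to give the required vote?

Series A: 4/5 of 19000800 = 15200640; 15,200,640 required, 15,200,640 in favor — approved.
Series B: 3/5 of 212385 = 127431; 127,431 required, 127,489 in favor — approved.
Series C: 3/5 of 2948288 = 1768972.80, rounded up to 1768973; 1,768,973 required, 1,768,973 in favor — approved.
Series D: 4/5 of 5770209 = 4616167.20, rounded up to 4616168; 4,616,168 required, 4,617,375 in favor — approved.

Approved — every class gave the required vote.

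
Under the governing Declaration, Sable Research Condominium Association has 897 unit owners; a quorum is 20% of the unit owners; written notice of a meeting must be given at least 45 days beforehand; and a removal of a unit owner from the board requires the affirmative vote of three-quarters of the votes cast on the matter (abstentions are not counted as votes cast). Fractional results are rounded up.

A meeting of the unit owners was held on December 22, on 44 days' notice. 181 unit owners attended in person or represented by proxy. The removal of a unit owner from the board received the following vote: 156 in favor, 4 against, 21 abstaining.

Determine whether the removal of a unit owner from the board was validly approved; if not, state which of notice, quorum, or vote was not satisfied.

Notice: 44 days given; 45 required. Not satisfied.
Quorum: 20% of 897 = 179.40, rounded up to 180; 181 present. Satisfied.
Vote: requires three-fourths of the votes cast (181 − 21 abstaining = 160); 3/4 of 160 = 120, so 120 needed; 156 in favor. Satisfied.

Invalid — notice requirement not satisfied.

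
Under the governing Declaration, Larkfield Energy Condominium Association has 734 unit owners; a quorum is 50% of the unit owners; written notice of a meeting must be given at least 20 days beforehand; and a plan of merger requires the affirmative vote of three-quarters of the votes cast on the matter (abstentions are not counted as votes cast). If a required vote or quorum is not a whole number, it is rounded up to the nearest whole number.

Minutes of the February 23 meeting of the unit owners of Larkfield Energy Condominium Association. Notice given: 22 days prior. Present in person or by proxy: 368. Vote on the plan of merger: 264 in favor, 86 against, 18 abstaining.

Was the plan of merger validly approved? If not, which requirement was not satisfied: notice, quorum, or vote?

Notice: 22 days given; 20 required. Satisfied.
Quorum: 50% of 734 = 367; 368 present. Satisfied.
Vote: requires three-fourths of the votes cast (368 − 18 abstaining = 350); 3/4 of 350 = 262.50, rounded up to 263, so 263 needed; 264 in favor. Satisfied.

Valid — all requirements satisfied.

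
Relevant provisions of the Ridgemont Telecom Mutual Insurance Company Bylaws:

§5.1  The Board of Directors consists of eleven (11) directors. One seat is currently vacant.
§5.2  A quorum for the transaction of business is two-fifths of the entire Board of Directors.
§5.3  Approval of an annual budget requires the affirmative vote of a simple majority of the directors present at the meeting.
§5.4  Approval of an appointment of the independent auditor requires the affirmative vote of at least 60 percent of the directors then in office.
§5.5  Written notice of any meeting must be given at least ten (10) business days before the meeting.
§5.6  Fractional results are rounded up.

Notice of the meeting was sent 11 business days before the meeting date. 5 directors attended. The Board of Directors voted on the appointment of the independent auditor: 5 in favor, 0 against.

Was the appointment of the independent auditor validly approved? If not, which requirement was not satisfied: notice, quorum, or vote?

Notice: 11 business days given; 10 required (11 ≥ 10). Satisfied.
Quorum: 5 present; quorum is 5. Satisfied.
Vote: the appointment of the independent auditor requires three-fifths of the directors then in office (10). 3/5 of 10 = 6, so 6 affirmative votes are needed; 5 voted in favor. Not satisfied.

Invalid — vote requirement not satisfied.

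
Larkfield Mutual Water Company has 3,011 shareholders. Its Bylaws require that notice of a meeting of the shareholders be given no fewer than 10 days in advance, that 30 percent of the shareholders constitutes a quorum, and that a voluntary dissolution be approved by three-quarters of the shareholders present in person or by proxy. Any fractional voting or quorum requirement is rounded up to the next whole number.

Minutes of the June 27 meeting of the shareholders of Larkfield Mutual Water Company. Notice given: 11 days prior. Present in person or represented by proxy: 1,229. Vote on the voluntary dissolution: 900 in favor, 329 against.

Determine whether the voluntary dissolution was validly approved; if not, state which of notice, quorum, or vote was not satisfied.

Notice: 11 days given; 10 required. Satisfied.
Quorum: 30% of 3,011 = 903.30, rounded up to 904; 1,229 present. Satisfied.
Vote: requires three-fourths of those present (1,229); 3/4 of 1229 = 921.75, rounded up to 922, so 922 needed; 900 in favor. Not satisfied.

Invalid — vote requirement not satisfied.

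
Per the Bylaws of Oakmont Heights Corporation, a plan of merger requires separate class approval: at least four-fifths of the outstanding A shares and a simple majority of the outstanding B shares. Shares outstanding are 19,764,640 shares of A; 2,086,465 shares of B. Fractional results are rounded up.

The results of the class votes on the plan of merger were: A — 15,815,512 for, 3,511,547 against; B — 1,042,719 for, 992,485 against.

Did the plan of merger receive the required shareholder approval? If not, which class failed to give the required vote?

Not approved — the B shares did not give the required vote.

A: 4/5 of 19764640 = 15811712; 15,811,712 required, 15,815,512 in favor — approved.
B: a majority of 2086465 is 1043233; 1,043,233 required, 1,042,719 in favor — not approved.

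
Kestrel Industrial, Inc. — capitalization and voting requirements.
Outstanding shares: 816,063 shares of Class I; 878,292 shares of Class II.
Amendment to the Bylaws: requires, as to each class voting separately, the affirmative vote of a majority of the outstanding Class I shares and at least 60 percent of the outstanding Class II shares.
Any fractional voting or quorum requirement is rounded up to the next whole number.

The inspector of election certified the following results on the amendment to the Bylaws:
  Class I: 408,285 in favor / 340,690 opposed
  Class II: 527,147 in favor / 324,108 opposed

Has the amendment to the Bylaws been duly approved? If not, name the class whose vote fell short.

Approved — every class gave the required vote.

Class I: a majority of 816063 is 408032; 408,032 required, 408,285 in favor — approved.
Class II: 3/5 of 878292 = 526975.20, rounded up to 526976; 526,976 required, 527,147 in favor — approved.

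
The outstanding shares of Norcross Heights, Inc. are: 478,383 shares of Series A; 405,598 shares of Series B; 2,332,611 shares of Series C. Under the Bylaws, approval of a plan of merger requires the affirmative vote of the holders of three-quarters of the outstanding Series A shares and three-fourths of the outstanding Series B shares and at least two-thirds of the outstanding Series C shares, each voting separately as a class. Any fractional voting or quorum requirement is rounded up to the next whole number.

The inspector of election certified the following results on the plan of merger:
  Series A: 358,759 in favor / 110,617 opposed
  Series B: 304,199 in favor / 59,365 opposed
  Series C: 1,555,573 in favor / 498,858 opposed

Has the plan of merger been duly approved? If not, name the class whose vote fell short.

Series A: 3/4 of 478383 = 358787.25, rounded up to 358788; 358,788 required, 358,759 in favor — not approved.
Series B: 3/4 of 405598 = 304198.50, rounded up to 304199; 304,199 required, 304,199 in favor — approved.
Series C: 2/3 of 2332611 = 1555074; 1,555,074 required, 1,555,573 in favor — approved.

Not approved — the Series A shares did not give the required vote.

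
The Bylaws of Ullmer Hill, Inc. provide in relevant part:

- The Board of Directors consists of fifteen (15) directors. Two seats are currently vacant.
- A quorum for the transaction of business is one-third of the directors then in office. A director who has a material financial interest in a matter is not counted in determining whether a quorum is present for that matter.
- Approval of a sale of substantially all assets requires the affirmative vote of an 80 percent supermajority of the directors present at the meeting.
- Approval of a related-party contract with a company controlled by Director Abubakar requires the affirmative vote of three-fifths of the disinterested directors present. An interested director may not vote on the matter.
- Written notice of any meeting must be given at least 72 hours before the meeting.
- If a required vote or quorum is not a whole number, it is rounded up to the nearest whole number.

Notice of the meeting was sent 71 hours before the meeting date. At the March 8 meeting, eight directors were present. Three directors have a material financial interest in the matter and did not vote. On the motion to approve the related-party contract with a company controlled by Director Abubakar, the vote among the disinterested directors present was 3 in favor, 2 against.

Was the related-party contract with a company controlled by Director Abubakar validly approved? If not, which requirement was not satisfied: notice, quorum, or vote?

Invalid — notice requirement not satisfied.

Notice: 71 hours given; 72 required (71 < 72). Not satisfied.
Quorum: 8 present, but the 3 interested directors do not count, leaving 5. Quorum is 5. Satisfied.
Vote: the related-party contract with a company controlled by Director Abubakar requires three-fifths of the disinterested directors present (8 − 3 = 5). 3/5 of 5 = 3, so 3 affirmative votes are needed; 3 voted in favor. Satisfied.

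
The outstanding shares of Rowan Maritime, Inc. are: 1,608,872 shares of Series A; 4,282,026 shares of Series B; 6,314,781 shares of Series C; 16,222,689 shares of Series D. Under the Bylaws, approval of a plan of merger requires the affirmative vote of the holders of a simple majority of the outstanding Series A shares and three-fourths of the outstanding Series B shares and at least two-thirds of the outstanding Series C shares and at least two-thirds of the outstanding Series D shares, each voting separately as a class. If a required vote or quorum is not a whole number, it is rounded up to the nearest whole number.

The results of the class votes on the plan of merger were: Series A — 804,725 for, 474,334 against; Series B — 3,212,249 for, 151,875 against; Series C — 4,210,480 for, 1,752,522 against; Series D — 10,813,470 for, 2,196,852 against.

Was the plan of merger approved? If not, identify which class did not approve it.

Not approved — the Series D shares did not give the required vote.

Series A: a majority of 1608872 is 804437; 804,437 required, 804,725 in favor — approved.
Series B: 3/4 of 4282026 = 3211519.50, rounded up to 3211520; 3,211,520 required, 3,212,249 in favor — approved.
Series C: 2/3 of 6314781 = 4209854; 4,209,854 required, 4,210,480 in favor — approved.
Series D: 2/3 of 16222689 = 10815126; 10,815,126 required, 10,813,470 in favor — not approved.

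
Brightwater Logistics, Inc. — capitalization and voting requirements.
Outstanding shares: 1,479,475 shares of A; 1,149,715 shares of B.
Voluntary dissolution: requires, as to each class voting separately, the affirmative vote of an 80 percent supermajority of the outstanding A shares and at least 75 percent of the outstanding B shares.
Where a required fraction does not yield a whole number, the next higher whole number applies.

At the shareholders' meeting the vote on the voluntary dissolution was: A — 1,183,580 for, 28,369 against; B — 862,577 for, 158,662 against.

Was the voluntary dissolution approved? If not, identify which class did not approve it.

A: 4/5 of 1479475 = 1183580; 1,183,580 required, 1,183,580 in favor — approved.
B: 3/4 of 1149715 = 862286.25, rounded up to 862287; 862,287 required, 862,577 in favor — approved.

Approved — every class gave the required vote.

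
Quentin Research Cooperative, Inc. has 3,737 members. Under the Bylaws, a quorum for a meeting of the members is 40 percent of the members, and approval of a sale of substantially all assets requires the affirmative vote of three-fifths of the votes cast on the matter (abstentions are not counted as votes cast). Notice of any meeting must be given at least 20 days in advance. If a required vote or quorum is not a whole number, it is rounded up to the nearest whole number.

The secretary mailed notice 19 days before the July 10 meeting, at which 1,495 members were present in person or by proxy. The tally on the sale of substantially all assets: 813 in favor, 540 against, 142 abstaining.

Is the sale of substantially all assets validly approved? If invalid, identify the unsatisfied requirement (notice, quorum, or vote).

Invalid — notice requirement not satisfied.

Notice: 19 days given; 20 required. Not satisfied.
Quorum: 40% of 3,737 = 1,494.80, rounded up to 1,495; 1,495 present. Satisfied.
Vote: requires three-fifths of the votes cast (1,495 − 142 abstaining = 1,353); 3/5 of 1353 = 811.80, rounded up to 812, so 812 needed; 813 in favor. Satisfied.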